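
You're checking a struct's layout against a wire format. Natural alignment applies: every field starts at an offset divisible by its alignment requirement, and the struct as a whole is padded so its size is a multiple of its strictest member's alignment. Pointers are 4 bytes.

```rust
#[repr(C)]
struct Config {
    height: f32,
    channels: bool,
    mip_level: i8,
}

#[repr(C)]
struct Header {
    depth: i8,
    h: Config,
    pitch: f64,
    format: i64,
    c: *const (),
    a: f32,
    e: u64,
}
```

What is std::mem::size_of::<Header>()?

48 bytes

Config: @0: height [4B, align 4] → 4; @4: channels [1B, align 1] → 5; @5: mip_level [1B, align 1] → 6; +2 tail pad (align 4); size 8, align 4
@0: depth [1B, align 1] → 1
+3 pad (align 4)
@4: h [8B, align 4] → 12
+4 pad (align 8)
@16: pitch [8B, align 8] → 24
@24: format [8B, align 8] → 32
@32: c [4B, align 4] → 36
@36: a [4B, align 4] → 40
@40: e [8B, align 8] → 48
size 48, align 8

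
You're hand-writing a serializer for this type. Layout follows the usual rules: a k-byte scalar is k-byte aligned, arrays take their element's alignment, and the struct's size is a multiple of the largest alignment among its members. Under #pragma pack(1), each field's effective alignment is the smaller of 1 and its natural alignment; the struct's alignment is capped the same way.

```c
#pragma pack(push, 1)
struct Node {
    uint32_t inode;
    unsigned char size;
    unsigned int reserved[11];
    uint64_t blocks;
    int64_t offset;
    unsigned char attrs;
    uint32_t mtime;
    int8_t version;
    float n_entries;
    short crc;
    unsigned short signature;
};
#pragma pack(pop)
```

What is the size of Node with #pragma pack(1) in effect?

79

@0: inode [4B, align 1] → 4
@4: size [1B, align 1] → 5
@5: reserved [44B, align 1] → 49
@49: blocks [8B, align 1] → 57
@57: offset [8B, align 1] → 65
@65: attrs [1B, align 1] → 66
@66: mtime [4B, align 1] → 70
@70: version [1B, align 1] → 71
@71: n_entries [4B, align 1] → 75
@75: crc [2B, align 1] → 77
@77: signature [2B, align 1] → 79
size 79, align 1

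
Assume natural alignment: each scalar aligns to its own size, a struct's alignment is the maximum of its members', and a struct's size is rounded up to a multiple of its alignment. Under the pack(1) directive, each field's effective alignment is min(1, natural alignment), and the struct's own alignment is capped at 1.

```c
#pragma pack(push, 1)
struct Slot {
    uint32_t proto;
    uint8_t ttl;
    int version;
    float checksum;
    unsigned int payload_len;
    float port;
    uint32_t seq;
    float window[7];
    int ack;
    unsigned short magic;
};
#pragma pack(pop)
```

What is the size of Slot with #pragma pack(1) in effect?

0..4  proto  (4B, 1-aligned)
4..5  ttl  (1B, 1-aligned)
5..9  version  (4B, 1-aligned)
9..13  checksum  (4B, 1-aligned)
13..17  payload_len  (4B, 1-aligned)
17..21  port  (4B, 1-aligned)
21..25  seq  (4B, 1-aligned)
25..53  window  (28B, 1-aligned)
53..57  ack  (4B, 1-aligned)
57..59  magic  (2B, 1-aligned)
sizeof = 59, alignof = 1

59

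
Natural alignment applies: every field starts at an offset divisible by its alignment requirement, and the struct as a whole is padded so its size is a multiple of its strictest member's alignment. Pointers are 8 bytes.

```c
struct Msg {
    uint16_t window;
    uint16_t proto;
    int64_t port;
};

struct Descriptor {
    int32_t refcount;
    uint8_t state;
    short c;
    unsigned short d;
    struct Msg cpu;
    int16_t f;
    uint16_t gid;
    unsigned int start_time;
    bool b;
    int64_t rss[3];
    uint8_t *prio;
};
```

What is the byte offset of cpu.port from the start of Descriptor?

Msg: @0: window [2B, align 2] → 2; @2: proto [2B, align 2] → 4; +4 pad (align 8); @8: port [8B, align 8] → 16; size 16, align 8
@0: refcount [4B, align 4] → 4
@4: state [1B, align 1] → 5
+1 pad (align 2)
@6: c [2B, align 2] → 8
@8: d [2B, align 2] → 10
+6 pad (align 8)
@16: cpu [16B, align 8] → 32
within Msg: port at 8
16 + 8 = 24

24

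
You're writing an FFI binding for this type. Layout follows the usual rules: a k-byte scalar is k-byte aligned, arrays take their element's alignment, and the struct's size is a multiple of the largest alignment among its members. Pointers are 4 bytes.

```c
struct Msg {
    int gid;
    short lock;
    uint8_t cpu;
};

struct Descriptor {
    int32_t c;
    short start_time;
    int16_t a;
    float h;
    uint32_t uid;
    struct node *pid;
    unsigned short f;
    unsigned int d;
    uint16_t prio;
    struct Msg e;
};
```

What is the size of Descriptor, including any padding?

40 bytes

Msg: gid at 0 (size 4, align 4) → ends 4; lock at 4 (size 2, align 2) → ends 6; cpu at 6 (size 1, align 1) → ends 7; tail pad 1 to reach multiple of 4; total 8 bytes, alignment 4
c at 0 (size 4, align 4) → ends 4
start_time at 4 (size 2, align 2) → ends 6
a at 6 (size 2, align 2) → ends 8
h at 8 (size 4, align 4) → ends 12
uid at 12 (size 4, align 4) → ends 16
pid at 16 (size 4, align 4) → ends 20
f at 20 (size 2, align 2) → ends 22
pad 2 to align 4 for d
d at 24 (size 4, align 4) → ends 28
prio at 28 (size 2, align 2) → ends 30
pad 2 to align 4 for e
e at 32 (size 8, align 4) → ends 40
total 40 bytes, alignment 4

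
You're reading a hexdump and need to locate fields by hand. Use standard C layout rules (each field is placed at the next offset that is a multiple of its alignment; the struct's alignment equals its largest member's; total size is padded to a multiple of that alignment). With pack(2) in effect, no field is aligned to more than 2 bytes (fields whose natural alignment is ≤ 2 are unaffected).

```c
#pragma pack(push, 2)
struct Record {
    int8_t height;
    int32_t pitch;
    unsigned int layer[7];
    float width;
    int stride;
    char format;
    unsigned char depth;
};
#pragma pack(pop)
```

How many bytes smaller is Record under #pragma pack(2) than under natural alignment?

4

natural layout:
  height at 0 (size 1, align 1) → ends 1
  pad 3 to align 4 for pitch
  pitch at 4 (size 4, align 4) → ends 8
  layer at 8 (size 28, align 4) → ends 36
  width at 36 (size 4, align 4) → ends 40
  stride at 40 (size 4, align 4) → ends 44
  format at 44 (size 1, align 1) → ends 45
  depth at 45 (size 1, align 1) → ends 46
  tail pad 2 to reach multiple of 4
  total 48 bytes, alignment 4
packed(2) layout:
  height at 0 (size 1, align 1) → ends 1
  pad 1 to align 2 for pitch
  pitch at 2 (size 4, align 2) → ends 6
  layer at 6 (size 28, align 2) → ends 34
  width at 34 (size 4, align 2) → ends 38
  stride at 38 (size 4, align 2) → ends 42
  format at 42 (size 1, align 1) → ends 43
  depth at 43 (size 1, align 1) → ends 44
  total 44 bytes, alignment 2
48 − 44 = 4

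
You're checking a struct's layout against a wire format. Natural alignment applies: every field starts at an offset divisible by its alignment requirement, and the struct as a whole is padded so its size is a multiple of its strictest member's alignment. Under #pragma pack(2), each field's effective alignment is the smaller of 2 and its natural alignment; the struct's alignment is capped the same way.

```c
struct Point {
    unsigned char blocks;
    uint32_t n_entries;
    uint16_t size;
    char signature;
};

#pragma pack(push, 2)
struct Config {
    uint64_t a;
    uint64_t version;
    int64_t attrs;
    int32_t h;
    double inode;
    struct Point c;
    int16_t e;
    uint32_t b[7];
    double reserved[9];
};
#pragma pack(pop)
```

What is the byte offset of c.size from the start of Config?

44

Point: blocks at 0 (size 1, align 1) → ends 1; pad 3 to align 4 for n_entries; n_entries at 4 (size 4, align 4) → ends 8; size at 8 (size 2, align 2) → ends 10; signature at 10 (size 1, align 1) → ends 11; tail pad 1 to reach multiple of 4; total 12 bytes, alignment 4
a at 0 (size 8, align 2) → ends 8
version at 8 (size 8, align 2) → ends 16
attrs at 16 (size 8, align 2) → ends 24
h at 24 (size 4, align 2) → ends 28
inode at 28 (size 8, align 2) → ends 36
c at 36 (size 12, align 2) → ends 48
within Point: size at 8
36 + 8 = 44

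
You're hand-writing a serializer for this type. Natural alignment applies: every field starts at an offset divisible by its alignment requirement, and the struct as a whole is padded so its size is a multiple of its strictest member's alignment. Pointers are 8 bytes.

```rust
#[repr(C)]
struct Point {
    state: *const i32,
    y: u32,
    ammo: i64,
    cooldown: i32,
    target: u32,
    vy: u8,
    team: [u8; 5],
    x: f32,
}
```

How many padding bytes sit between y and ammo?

4

@0: state [8B, align 8] → 8
@8: y [4B, align 4] → 12
+4 pad (align 8)
@16: ammo [8B, align 8] → 24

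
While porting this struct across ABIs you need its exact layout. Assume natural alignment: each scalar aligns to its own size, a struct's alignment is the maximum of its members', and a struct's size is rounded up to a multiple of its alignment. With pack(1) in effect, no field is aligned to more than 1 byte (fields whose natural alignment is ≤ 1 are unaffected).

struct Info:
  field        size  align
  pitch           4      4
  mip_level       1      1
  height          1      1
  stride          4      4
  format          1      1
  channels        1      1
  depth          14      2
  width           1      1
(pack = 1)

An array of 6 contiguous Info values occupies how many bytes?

pitch at 0 (size 4, align 1) → ends 4
mip_level at 4 (size 1, align 1) → ends 5
height at 5 (size 1, align 1) → ends 6
stride at 6 (size 4, align 1) → ends 10
format at 10 (size 1, align 1) → ends 11
channels at 11 (size 1, align 1) → ends 12
depth at 12 (size 14, align 1) → ends 26
width at 26 (size 1, align 1) → ends 27
total 27 bytes, alignment 1
array of 6: 6 × 27 = 162

162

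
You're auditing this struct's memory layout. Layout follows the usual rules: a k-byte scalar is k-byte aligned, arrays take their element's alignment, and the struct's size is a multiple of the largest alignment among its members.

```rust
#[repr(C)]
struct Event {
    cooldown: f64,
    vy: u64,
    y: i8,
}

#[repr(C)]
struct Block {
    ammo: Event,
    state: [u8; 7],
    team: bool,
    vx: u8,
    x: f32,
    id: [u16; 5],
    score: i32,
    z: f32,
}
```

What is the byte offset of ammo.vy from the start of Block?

Event: cooldown at 0 (size 8, align 8) → ends 8; vy at 8 (size 8, align 8) → ends 16; y at 16 (size 1, align 1) → ends 17; tail pad 7 to reach multiple of 8; total 24 bytes, alignment 8
ammo at 0 (size 24, align 8) → ends 24
within Event: vy at 8
0 + 8 = 8

8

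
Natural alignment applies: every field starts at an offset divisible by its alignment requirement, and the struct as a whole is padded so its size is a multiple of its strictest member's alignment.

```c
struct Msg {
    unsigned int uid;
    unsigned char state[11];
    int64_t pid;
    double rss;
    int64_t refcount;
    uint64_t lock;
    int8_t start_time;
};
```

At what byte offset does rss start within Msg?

0..4  uid  (4B, 4-aligned)
4..15  state  (11B, 1-aligned)
15..16  -- padding (1B)
16..24  pid  (8B, 8-aligned)
24..32  rss  (8B, 8-aligned)

24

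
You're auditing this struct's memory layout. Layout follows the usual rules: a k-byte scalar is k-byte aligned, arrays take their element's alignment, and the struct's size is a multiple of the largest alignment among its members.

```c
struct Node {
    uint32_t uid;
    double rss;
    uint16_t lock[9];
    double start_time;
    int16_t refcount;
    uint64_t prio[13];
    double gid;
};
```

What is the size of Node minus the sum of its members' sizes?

16

0..4  uid  (4B, 4-aligned)
4..8  -- padding (4B)
8..16  rss  (8B, 8-aligned)
16..34  lock  (18B, 2-aligned)
34..40  -- padding (6B)
40..48  start_time  (8B, 8-aligned)
48..50  refcount  (2B, 2-aligned)
50..56  -- padding (6B)
56..160  prio  (104B, 8-aligned)
160..168  gid  (8B, 8-aligned)
sizeof = 168, alignof = 8
data bytes 152, size 168 → padding 16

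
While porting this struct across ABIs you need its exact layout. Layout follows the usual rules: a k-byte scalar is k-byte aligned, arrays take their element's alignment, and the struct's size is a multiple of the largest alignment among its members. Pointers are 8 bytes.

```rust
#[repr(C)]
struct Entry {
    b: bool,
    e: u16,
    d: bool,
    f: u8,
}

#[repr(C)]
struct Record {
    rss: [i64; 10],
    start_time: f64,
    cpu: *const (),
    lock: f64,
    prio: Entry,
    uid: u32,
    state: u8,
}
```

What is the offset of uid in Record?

Entry: b at 0 (size 1, align 1) → ends 1; pad 1 to align 2 for e; e at 2 (size 2, align 2) → ends 4; d at 4 (size 1, align 1) → ends 5; f at 5 (size 1, align 1) → ends 6; total 6 bytes, alignment 2
rss at 0 (size 80, align 8) → ends 80
start_time at 80 (size 8, align 8) → ends 88
cpu at 88 (size 8, align 8) → ends 96
lock at 96 (size 8, align 8) → ends 104
prio at 104 (size 6, align 2) → ends 110
pad 2 to align 4 for uid
uid at 112 (size 4, align 4) → ends 116

112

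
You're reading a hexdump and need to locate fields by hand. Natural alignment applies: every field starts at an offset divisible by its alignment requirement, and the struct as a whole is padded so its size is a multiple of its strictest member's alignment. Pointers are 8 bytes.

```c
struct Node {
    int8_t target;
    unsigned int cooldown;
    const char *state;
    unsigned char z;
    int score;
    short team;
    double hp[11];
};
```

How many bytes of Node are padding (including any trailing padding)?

12

0..1  target  (1B, 1-aligned)
1..4  -- padding (3B)
4..8  cooldown  (4B, 4-aligned)
8..16  state  (8B, 8-aligned)
16..17  z  (1B, 1-aligned)
17..20  -- padding (3B)
20..24  score  (4B, 4-aligned)
24..26  team  (2B, 2-aligned)
26..32  -- padding (6B)
32..120  hp  (88B, 8-aligned)
sizeof = 120, alignof = 8
data bytes 108, size 120 → padding 12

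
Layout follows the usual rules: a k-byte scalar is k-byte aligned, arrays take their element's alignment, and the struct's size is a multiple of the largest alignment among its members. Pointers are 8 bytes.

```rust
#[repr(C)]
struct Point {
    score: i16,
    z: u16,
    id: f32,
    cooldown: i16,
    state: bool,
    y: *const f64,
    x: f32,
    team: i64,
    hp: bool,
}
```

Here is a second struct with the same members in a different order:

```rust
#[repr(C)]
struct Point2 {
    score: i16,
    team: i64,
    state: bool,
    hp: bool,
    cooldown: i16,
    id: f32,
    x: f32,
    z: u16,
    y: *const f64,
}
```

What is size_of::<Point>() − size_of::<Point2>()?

score at 0 (size 2, align 2) → ends 2
z at 2 (size 2, align 2) → ends 4
id at 4 (size 4, align 4) → ends 8
cooldown at 8 (size 2, align 2) → ends 10
state at 10 (size 1, align 1) → ends 11
pad 5 to align 8 for y
y at 16 (size 8, align 8) → ends 24
x at 24 (size 4, align 4) → ends 28
pad 4 to align 8 for team
team at 32 (size 8, align 8) → ends 40
hp at 40 (size 1, align 1) → ends 41
tail pad 7 to reach multiple of 8
total 48 bytes, alignment 8
— Point2 —
score at 0 (size 2, align 2) → ends 2
pad 6 to align 8 for team
team at 8 (size 8, align 8) → ends 16
state at 16 (size 1, align 1) → ends 17
hp at 17 (size 1, align 1) → ends 18
cooldown at 18 (size 2, align 2) → ends 20
id at 20 (size 4, align 4) → ends 24
x at 24 (size 4, align 4) → ends 28
z at 28 (size 2, align 2) → ends 30
pad 2 to align 8 for y
y at 32 (size 8, align 8) → ends 40
total 40 bytes, alignment 8
48 − 40 = 8

8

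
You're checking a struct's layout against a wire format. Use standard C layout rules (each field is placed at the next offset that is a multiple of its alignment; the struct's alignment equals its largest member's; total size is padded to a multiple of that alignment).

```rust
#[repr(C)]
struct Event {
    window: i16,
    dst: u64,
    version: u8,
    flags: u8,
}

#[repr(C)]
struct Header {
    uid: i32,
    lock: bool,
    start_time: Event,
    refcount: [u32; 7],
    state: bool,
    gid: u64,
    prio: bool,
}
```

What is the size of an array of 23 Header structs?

Event: 0..2  window  (2B, 2-aligned); 2..8  -- padding (6B); 8..16  dst  (8B, 8-aligned); 16..17  version  (1B, 1-aligned); 17..18  flags  (1B, 1-aligned); 18..24  -- tail padding (6B); sizeof = 24, alignof = 8
0..4  uid  (4B, 4-aligned)
4..5  lock  (1B, 1-aligned)
5..8  -- padding (3B)
8..32  start_time  (24B, 8-aligned)
32..60  refcount  (28B, 4-aligned)
60..61  state  (1B, 1-aligned)
61..64  -- padding (3B)
64..72  gid  (8B, 8-aligned)
72..73  prio  (1B, 1-aligned)
73..80  -- tail padding (7B)
sizeof = 80, alignof = 8
array of 23: 23 × 80 = 1840

1840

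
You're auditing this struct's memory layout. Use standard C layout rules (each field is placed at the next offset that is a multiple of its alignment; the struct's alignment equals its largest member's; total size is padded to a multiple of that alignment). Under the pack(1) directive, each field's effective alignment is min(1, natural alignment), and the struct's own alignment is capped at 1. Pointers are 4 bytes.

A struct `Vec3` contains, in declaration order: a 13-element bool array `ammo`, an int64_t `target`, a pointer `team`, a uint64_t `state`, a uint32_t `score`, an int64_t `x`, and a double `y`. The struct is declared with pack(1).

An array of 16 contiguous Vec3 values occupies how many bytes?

@0: ammo [13B, align 1] → 13
@13: target [8B, align 1] → 21
@21: team [4B, align 1] → 25
@25: state [8B, align 1] → 33
@33: score [4B, align 1] → 37
@37: x [8B, align 1] → 45
@45: y [8B, align 1] → 53
size 53, align 1
array of 16: 16 × 53 = 848

848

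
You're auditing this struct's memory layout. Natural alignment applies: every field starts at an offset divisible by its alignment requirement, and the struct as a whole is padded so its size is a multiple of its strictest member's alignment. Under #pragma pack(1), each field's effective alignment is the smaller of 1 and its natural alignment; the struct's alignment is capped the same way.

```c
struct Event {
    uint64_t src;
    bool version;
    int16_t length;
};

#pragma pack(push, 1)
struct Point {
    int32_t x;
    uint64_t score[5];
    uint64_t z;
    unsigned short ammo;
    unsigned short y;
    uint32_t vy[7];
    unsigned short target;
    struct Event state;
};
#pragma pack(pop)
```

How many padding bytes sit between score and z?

0

Event: src at 0 (size 8, align 8) → ends 8; version at 8 (size 1, align 1) → ends 9; pad 1 to align 2 for length; length at 10 (size 2, align 2) → ends 12; tail pad 4 to reach multiple of 8; total 16 bytes, alignment 8
x at 0 (size 4, align 1) → ends 4
score at 4 (size 40, align 1) → ends 44
z at 44 (size 8, align 1) → ends 52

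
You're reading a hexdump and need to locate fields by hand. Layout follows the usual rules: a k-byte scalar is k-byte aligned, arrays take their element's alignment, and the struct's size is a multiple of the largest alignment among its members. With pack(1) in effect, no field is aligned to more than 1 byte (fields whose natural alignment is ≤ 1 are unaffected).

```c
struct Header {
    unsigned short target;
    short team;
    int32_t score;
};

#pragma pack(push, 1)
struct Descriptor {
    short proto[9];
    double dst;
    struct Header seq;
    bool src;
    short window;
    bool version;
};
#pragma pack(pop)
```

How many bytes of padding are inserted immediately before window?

0

Header: target at 0 (size 2, align 2) → ends 2; team at 2 (size 2, align 2) → ends 4; score at 4 (size 4, align 4) → ends 8; total 8 bytes, alignment 4
proto at 0 (size 18, align 1) → ends 18
dst at 18 (size 8, align 1) → ends 26
seq at 26 (size 8, align 1) → ends 34
src at 34 (size 1, align 1) → ends 35
window at 35 (size 2, align 1) → ends 37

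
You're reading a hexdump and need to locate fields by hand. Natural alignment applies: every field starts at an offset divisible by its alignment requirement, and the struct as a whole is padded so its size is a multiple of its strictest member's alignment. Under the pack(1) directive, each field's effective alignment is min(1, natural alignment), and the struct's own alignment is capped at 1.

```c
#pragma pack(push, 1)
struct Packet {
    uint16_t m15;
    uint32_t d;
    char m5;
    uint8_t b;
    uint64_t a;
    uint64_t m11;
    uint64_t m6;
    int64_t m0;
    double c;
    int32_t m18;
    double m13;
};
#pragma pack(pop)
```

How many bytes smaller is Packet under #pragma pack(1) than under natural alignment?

12

natural layout:
  m15 at 0 (size 2, align 2) → ends 2
  pad 2 to align 4 for d
  d at 4 (size 4, align 4) → ends 8
  m5 at 8 (size 1, align 1) → ends 9
  b at 9 (size 1, align 1) → ends 10
  pad 6 to align 8 for a
  a at 16 (size 8, align 8) → ends 24
  m11 at 24 (size 8, align 8) → ends 32
  m6 at 32 (size 8, align 8) → ends 40
  m0 at 40 (size 8, align 8) → ends 48
  c at 48 (size 8, align 8) → ends 56
  m18 at 56 (size 4, align 4) → ends 60
  pad 4 to align 8 for m13
  m13 at 64 (size 8, align 8) → ends 72
  total 72 bytes, alignment 8
packed(1) layout:
  m15 at 0 (size 2, align 1) → ends 2
  d at 2 (size 4, align 1) → ends 6
  m5 at 6 (size 1, align 1) → ends 7
  b at 7 (size 1, align 1) → ends 8
  a at 8 (size 8, align 1) → ends 16
  m11 at 16 (size 8, align 1) → ends 24
  m6 at 24 (size 8, align 1) → ends 32
  m0 at 32 (size 8, align 1) → ends 40
  c at 40 (size 8, align 1) → ends 48
  m18 at 48 (size 4, align 1) → ends 52
  m13 at 52 (size 8, align 1) → ends 60
  total 60 bytes, alignment 1
72 − 60 = 12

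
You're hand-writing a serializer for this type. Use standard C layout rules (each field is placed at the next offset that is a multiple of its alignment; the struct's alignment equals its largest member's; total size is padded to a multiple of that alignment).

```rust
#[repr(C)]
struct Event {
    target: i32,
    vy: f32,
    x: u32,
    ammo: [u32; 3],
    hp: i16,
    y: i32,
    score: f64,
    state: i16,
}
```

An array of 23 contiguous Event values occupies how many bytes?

1104

0..4  target  (4B, 4-aligned)
4..8  vy  (4B, 4-aligned)
8..12  x  (4B, 4-aligned)
12..24  ammo  (12B, 4-aligned)
24..26  hp  (2B, 2-aligned)
26..28  -- padding (2B)
28..32  y  (4B, 4-aligned)
32..40  score  (8B, 8-aligned)
40..42  state  (2B, 2-aligned)
42..48  -- tail padding (6B)
sizeof = 48, alignof = 8
array of 23: 23 × 48 = 1104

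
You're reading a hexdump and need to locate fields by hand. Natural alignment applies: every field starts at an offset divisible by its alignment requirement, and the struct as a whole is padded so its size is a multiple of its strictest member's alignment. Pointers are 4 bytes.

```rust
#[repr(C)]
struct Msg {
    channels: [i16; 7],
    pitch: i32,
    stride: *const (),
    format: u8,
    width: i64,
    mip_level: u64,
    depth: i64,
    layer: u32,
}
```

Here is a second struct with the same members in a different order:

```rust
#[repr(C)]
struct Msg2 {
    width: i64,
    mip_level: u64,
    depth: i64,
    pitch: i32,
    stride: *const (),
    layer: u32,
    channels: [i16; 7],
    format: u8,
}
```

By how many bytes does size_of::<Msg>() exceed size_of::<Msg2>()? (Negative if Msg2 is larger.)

channels at 0 (size 14, align 2) → ends 14
pad 2 to align 4 for pitch
pitch at 16 (size 4, align 4) → ends 20
stride at 20 (size 4, align 4) → ends 24
format at 24 (size 1, align 1) → ends 25
pad 7 to align 8 for width
width at 32 (size 8, align 8) → ends 40
mip_level at 40 (size 8, align 8) → ends 48
depth at 48 (size 8, align 8) → ends 56
layer at 56 (size 4, align 4) → ends 60
tail pad 4 to reach multiple of 8
total 64 bytes, alignment 8
— Msg2 —
width at 0 (size 8, align 8) → ends 8
mip_level at 8 (size 8, align 8) → ends 16
depth at 16 (size 8, align 8) → ends 24
pitch at 24 (size 4, align 4) → ends 28
stride at 28 (size 4, align 4) → ends 32
layer at 32 (size 4, align 4) → ends 36
channels at 36 (size 14, align 2) → ends 50
format at 50 (size 1, align 1) → ends 51
tail pad 5 to reach multiple of 8
total 56 bytes, alignment 8
64 − 56 = 8

8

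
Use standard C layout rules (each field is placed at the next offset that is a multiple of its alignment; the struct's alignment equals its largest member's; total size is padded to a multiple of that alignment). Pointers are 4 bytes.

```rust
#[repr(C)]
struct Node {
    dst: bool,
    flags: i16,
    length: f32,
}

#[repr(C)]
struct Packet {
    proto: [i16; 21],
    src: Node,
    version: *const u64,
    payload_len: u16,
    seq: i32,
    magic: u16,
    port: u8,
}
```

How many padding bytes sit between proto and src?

Node: @0: dst [1B, align 1] → 1; +1 pad (align 2); @2: flags [2B, align 2] → 4; @4: length [4B, align 4] → 8; size 8, align 4
@0: proto [42B, align 2] → 42
+2 pad (align 4)
@44: src [8B, align 4] → 52

2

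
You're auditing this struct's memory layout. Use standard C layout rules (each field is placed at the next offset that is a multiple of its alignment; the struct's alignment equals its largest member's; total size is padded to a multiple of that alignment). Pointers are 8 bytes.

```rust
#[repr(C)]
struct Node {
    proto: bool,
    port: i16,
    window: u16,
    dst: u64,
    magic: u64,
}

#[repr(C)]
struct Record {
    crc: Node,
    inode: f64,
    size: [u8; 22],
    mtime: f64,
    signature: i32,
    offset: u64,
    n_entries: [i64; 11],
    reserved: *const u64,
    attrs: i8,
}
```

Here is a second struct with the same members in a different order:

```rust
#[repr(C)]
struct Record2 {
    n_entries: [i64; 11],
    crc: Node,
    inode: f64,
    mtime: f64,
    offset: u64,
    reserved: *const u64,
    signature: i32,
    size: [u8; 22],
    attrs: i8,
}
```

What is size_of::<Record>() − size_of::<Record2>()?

Node: proto at 0 (size 1, align 1) → ends 1; pad 1 to align 2 for port; port at 2 (size 2, align 2) → ends 4; window at 4 (size 2, align 2) → ends 6; pad 2 to align 8 for dst; dst at 8 (size 8, align 8) → ends 16; magic at 16 (size 8, align 8) → ends 24; total 24 bytes, alignment 8
crc at 0 (size 24, align 8) → ends 24
inode at 24 (size 8, align 8) → ends 32
size at 32 (size 22, align 1) → ends 54
pad 2 to align 8 for mtime
mtime at 56 (size 8, align 8) → ends 64
signature at 64 (size 4, align 4) → ends 68
pad 4 to align 8 for offset
offset at 72 (size 8, align 8) → ends 80
n_entries at 80 (size 88, align 8) → ends 168
reserved at 168 (size 8, align 8) → ends 176
attrs at 176 (size 1, align 1) → ends 177
tail pad 7 to reach multiple of 8
total 184 bytes, alignment 8
— Record2 —
n_entries at 0 (size 88, align 8) → ends 88
crc at 88 (size 24, align 8) → ends 112
inode at 112 (size 8, align 8) → ends 120
mtime at 120 (size 8, align 8) → ends 128
offset at 128 (size 8, align 8) → ends 136
reserved at 136 (size 8, align 8) → ends 144
signature at 144 (size 4, align 4) → ends 148
size at 148 (size 22, align 1) → ends 170
attrs at 170 (size 1, align 1) → ends 171
tail pad 5 to reach multiple of 8
total 176 bytes, alignment 8
184 − 176 = 8

8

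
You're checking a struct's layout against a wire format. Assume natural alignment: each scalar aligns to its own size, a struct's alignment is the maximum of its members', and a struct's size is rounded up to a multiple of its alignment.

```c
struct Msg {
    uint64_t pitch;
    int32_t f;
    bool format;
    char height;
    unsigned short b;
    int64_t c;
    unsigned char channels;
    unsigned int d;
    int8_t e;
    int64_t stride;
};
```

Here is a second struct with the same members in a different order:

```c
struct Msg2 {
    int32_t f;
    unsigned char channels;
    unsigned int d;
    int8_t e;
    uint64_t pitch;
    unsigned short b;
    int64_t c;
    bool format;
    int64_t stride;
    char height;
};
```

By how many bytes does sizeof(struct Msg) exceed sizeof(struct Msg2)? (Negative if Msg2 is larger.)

-16

pitch at 0 (size 8, align 8) → ends 8
f at 8 (size 4, align 4) → ends 12
format at 12 (size 1, align 1) → ends 13
height at 13 (size 1, align 1) → ends 14
b at 14 (size 2, align 2) → ends 16
c at 16 (size 8, align 8) → ends 24
channels at 24 (size 1, align 1) → ends 25
pad 3 to align 4 for d
d at 28 (size 4, align 4) → ends 32
e at 32 (size 1, align 1) → ends 33
pad 7 to align 8 for stride
stride at 40 (size 8, align 8) → ends 48
total 48 bytes, alignment 8
— Msg2 —
f at 0 (size 4, align 4) → ends 4
channels at 4 (size 1, align 1) → ends 5
pad 3 to align 4 for d
d at 8 (size 4, align 4) → ends 12
e at 12 (size 1, align 1) → ends 13
pad 3 to align 8 for pitch
pitch at 16 (size 8, align 8) → ends 24
b at 24 (size 2, align 2) → ends 26
pad 6 to align 8 for c
c at 32 (size 8, align 8) → ends 40
format at 40 (size 1, align 1) → ends 41
pad 7 to align 8 for stride
stride at 48 (size 8, align 8) → ends 56
height at 56 (size 1, align 1) → ends 57
tail pad 7 to reach multiple of 8
total 64 bytes, alignment 8
48 − 64 = -16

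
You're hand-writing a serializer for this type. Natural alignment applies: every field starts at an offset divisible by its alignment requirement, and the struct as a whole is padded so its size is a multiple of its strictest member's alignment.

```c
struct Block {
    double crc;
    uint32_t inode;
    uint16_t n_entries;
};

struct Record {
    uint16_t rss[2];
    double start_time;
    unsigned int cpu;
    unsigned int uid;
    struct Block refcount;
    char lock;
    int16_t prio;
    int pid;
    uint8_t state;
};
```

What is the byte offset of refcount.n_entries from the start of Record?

36

Block: @0: crc [8B, align 8] → 8; @8: inode [4B, align 4] → 12; @12: n_entries [2B, align 2] → 14; +2 tail pad (align 8); size 16, align 8
@0: rss [4B, align 2] → 4
+4 pad (align 8)
@8: start_time [8B, align 8] → 16
@16: cpu [4B, align 4] → 20
@20: uid [4B, align 4] → 24
@24: refcount [16B, align 8] → 40
within Block: n_entries at 12
24 + 12 = 36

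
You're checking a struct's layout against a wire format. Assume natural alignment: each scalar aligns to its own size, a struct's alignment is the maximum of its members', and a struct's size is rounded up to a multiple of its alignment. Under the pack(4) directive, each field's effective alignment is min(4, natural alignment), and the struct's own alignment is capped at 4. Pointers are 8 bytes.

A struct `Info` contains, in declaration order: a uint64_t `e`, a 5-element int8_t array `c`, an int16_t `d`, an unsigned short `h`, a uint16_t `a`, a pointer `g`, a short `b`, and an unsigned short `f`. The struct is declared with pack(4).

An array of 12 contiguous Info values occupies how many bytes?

384

e at 0 (size 8, align 4) → ends 8
c at 8 (size 5, align 1) → ends 13
pad 1 to align 2 for d
d at 14 (size 2, align 2) → ends 16
h at 16 (size 2, align 2) → ends 18
a at 18 (size 2, align 2) → ends 20
g at 20 (size 8, align 4) → ends 28
b at 28 (size 2, align 2) → ends 30
f at 30 (size 2, align 2) → ends 32
total 32 bytes, alignment 4
array of 12: 12 × 32 = 384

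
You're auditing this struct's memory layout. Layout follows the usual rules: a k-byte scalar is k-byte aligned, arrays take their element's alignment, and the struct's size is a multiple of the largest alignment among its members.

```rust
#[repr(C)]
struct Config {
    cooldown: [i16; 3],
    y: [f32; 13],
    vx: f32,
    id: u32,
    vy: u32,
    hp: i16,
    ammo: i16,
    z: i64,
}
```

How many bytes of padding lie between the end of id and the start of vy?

0

0..6  cooldown  (6B, 2-aligned)
6..8  -- padding (2B)
8..60  y  (52B, 4-aligned)
60..64  vx  (4B, 4-aligned)
64..68  id  (4B, 4-aligned)
68..72  vy  (4B, 4-aligned)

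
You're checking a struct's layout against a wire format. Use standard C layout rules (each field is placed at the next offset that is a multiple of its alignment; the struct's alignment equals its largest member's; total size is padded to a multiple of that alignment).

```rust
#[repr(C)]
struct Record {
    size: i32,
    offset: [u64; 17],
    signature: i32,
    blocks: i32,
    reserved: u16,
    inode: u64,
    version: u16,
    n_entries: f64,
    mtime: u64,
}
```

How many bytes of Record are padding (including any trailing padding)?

16

0..4  size  (4B, 4-aligned)
4..8  -- padding (4B)
8..144  offset  (136B, 8-aligned)
144..148  signature  (4B, 4-aligned)
148..152  blocks  (4B, 4-aligned)
152..154  reserved  (2B, 2-aligned)
154..160  -- padding (6B)
160..168  inode  (8B, 8-aligned)
168..170  version  (2B, 2-aligned)
170..176  -- padding (6B)
176..184  n_entries  (8B, 8-aligned)
184..192  mtime  (8B, 8-aligned)
sizeof = 192, alignof = 8
data bytes 176, size 192 → padding 16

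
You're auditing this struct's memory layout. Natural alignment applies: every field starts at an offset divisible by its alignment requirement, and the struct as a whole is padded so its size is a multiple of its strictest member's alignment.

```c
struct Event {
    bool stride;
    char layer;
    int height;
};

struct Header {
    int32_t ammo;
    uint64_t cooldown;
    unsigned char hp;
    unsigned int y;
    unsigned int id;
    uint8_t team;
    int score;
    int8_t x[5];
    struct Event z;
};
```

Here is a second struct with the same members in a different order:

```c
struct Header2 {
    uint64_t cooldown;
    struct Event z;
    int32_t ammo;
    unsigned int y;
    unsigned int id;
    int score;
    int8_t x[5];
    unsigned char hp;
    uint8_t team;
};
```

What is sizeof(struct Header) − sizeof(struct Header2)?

16

Event: 0..1  stride  (1B, 1-aligned); 1..2  layer  (1B, 1-aligned); 2..4  -- padding (2B); 4..8  height  (4B, 4-aligned); sizeof = 8, alignof = 4
0..4  ammo  (4B, 4-aligned)
4..8  -- padding (4B)
8..16  cooldown  (8B, 8-aligned)
16..17  hp  (1B, 1-aligned)
17..20  -- padding (3B)
20..24  y  (4B, 4-aligned)
24..28  id  (4B, 4-aligned)
28..29  team  (1B, 1-aligned)
29..32  -- padding (3B)
32..36  score  (4B, 4-aligned)
36..41  x  (5B, 1-aligned)
41..44  -- padding (3B)
44..52  z  (8B, 4-aligned)
52..56  -- tail padding (4B)
sizeof = 56, alignof = 8
— Header2 —
0..8  cooldown  (8B, 8-aligned)
8..16  z  (8B, 4-aligned)
16..20  ammo  (4B, 4-aligned)
20..24  y  (4B, 4-aligned)
24..28  id  (4B, 4-aligned)
28..32  score  (4B, 4-aligned)
32..37  x  (5B, 1-aligned)
37..38  hp  (1B, 1-aligned)
38..39  team  (1B, 1-aligned)
39..40  -- tail padding (1B)
sizeof = 40, alignof = 8
56 − 40 = 16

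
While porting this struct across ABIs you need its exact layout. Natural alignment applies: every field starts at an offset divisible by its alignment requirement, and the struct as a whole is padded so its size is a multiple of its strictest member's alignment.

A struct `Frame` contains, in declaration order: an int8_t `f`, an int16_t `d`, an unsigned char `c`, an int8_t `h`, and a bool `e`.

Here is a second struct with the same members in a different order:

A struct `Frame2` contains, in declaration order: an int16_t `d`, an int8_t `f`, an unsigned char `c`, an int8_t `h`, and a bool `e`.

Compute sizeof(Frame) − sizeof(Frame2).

2

@0: f [1B, align 1] → 1
+1 pad (align 2)
@2: d [2B, align 2] → 4
@4: c [1B, align 1] → 5
@5: h [1B, align 1] → 6
@6: e [1B, align 1] → 7
+1 tail pad (align 2)
size 8, align 2
— Frame2 —
@0: d [2B, align 2] → 2
@2: f [1B, align 1] → 3
@3: c [1B, align 1] → 4
@4: h [1B, align 1] → 5
@5: e [1B, align 1] → 6
size 6, align 2
8 − 6 = 2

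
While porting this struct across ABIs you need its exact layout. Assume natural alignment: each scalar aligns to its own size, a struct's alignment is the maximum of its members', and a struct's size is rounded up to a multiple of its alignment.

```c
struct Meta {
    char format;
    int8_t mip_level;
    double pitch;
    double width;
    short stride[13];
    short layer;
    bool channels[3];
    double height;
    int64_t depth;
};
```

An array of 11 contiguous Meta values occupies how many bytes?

@0: format [1B, align 1] → 1
@1: mip_level [1B, align 1] → 2
+6 pad (align 8)
@8: pitch [8B, align 8] → 16
@16: width [8B, align 8] → 24
@24: stride [26B, align 2] → 50
@50: layer [2B, align 2] → 52
@52: channels [3B, align 1] → 55
+1 pad (align 8)
@56: height [8B, align 8] → 64
@64: depth [8B, align 8] → 72
size 72, align 8
array of 11: 11 × 72 = 792

792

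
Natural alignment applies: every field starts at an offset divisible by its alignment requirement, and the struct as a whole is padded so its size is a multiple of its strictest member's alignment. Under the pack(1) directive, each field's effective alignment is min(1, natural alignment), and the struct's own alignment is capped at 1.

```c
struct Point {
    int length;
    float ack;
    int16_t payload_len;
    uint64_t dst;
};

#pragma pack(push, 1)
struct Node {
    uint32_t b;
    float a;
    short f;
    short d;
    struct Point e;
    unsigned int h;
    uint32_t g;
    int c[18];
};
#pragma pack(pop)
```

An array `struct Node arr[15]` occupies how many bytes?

1740

Point: length at 0 (size 4, align 4) → ends 4; ack at 4 (size 4, align 4) → ends 8; payload_len at 8 (size 2, align 2) → ends 10; pad 6 to align 8 for dst; dst at 16 (size 8, align 8) → ends 24; total 24 bytes, alignment 8
b at 0 (size 4, align 1) → ends 4
a at 4 (size 4, align 1) → ends 8
f at 8 (size 2, align 1) → ends 10
d at 10 (size 2, align 1) → ends 12
e at 12 (size 24, align 1) → ends 36
h at 36 (size 4, align 1) → ends 40
g at 40 (size 4, align 1) → ends 44
c at 44 (size 72, align 1) → ends 116
total 116 bytes, alignment 1
array of 15: 15 × 116 = 1740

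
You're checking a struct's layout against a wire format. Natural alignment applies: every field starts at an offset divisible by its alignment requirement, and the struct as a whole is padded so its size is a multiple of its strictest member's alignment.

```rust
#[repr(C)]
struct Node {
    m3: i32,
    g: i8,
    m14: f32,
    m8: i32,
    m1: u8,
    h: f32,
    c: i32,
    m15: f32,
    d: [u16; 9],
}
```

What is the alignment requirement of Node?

4

member alignments: m3=4, g=1, m14=4, m8=4, m1=1, h=4, c=4, m15=4, d=2
max = 4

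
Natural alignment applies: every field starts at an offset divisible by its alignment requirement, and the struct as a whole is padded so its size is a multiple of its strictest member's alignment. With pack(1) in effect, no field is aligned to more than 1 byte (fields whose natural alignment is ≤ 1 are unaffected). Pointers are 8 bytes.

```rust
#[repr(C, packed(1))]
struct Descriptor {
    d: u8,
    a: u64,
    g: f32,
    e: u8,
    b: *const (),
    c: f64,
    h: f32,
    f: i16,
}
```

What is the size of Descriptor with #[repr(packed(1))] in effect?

36

@0: d [1B, align 1] → 1
@1: a [8B, align 1] → 9
@9: g [4B, align 1] → 13
@13: e [1B, align 1] → 14
@14: b [8B, align 1] → 22
@22: c [8B, align 1] → 30
@30: h [4B, align 1] → 34
@34: f [2B, align 1] → 36
size 36, align 1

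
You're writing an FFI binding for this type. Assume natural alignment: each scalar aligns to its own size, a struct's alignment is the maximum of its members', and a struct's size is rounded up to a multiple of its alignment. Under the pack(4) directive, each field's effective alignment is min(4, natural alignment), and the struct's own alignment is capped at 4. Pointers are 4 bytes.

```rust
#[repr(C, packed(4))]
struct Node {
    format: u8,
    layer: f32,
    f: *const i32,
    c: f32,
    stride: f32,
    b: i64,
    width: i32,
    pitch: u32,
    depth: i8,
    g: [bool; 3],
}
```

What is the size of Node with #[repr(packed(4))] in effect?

@0: format [1B, align 1] → 1
+3 pad (align 4)
@4: layer [4B, align 4] → 8
@8: f [4B, align 4] → 12
@12: c [4B, align 4] → 16
@16: stride [4B, align 4] → 20
@20: b [8B, align 4] → 28
@28: width [4B, align 4] → 32
@32: pitch [4B, align 4] → 36
@36: depth [1B, align 1] → 37
@37: g [3B, align 1] → 40
size 40, align 4

40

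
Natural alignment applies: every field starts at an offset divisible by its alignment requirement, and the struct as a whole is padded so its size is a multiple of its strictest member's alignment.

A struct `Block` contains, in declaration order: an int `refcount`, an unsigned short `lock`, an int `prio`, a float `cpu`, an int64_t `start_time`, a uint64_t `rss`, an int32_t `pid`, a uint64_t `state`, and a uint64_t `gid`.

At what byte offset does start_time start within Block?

16

refcount at 0 (size 4, align 4) → ends 4
lock at 4 (size 2, align 2) → ends 6
pad 2 to align 4 for prio
prio at 8 (size 4, align 4) → ends 12
cpu at 12 (size 4, align 4) → ends 16
start_time at 16 (size 8, align 8) → ends 24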